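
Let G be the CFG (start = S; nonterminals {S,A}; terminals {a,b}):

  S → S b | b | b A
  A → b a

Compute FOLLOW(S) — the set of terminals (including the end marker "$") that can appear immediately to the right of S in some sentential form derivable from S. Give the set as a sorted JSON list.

FIRST iteration:
iter 1:
  A via A→b a: +{b}
  S via S→b: +{b}
  FIRST(S)={b}  FIRST(A)={b}
iter 2: — fixpoint
  FIRST(S)={b}  FIRST(A)={b}

FOLLOW iteration:
seed FOLLOW(S) with $
round 1:
  S→S b: FOLLOW(S) ⊇ FIRST(b) = {b}; new: +{b}
  S→b A: FOLLOW(A) ⊇ FOLLOW(S) ⊇ {$,b}; new: +{$,b}
  FOLLOW[S]={$,b}  FOLLOW[A]={$,b}
round 2: (stable)
  FOLLOW[S]={$,b}  FOLLOW[A]={$,b}

FOLLOW(S) = ["$", "b"]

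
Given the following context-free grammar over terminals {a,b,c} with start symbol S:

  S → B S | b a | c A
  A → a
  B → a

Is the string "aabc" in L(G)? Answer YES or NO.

CNF form of G:
  S -> B S | T0 T1 | T2 A
  A -> a
  B -> a
  T0 -> b
  T1 -> a
  T2 -> c

Fill CYK table bottom-up:
  T[0,0] 'a' = {A,B,T1}  orig:{A,B}
  T[1,1] 'a' = {A,B,T1}  orig:{A,B}
  T[2,2] 'b' = {T0}  orig:{}
  T[3,3] 'c' = {T2}  orig:{}
  T[0,1] 'aa' = ∅
  T[1,2] 'ab' = ∅
  T[2,3] 'bc' = ∅
  T[0,2] 'aab' = ∅
  T[1,3] 'abc' = ∅
  T[0,3] 'aabc' = ∅

S ∉ T[0,3] ⇒ NO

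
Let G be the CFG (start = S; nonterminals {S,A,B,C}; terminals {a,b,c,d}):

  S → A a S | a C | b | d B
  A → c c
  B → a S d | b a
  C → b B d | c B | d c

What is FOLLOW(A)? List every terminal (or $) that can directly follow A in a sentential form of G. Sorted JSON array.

FIRST iteration:
iter 1:
  A via A→c c: +{c}
  B via B→a S d: +{a}
  B via B→b a: +{b}
  C via C→b B d: +{b}
  C via C→c B: +{c}
  C via C→d c: +{d}
  S via S→A a S: +{c}
  S via S→a C: +{a}
  S via S→b: +{b}
  S via S→d B: +{d}
  FIRST(S)={a,b,c,d}  FIRST(A)={c}  FIRST(B)={a,b}  FIRST(C)={b,c,d}
iter 2: (stable)
  FIRST(S)={a,b,c,d}  FIRST(A)={c}  FIRST(B)={a,b}  FIRST(C)={b,c,d}

Compute FOLLOW by fixpoint:
FOLLOW(S) := {$}
[1]
  B→a S d: FOLLOW(S) ⊇ FIRST(d) = {d}; new: +{d}
  C→b B d: FOLLOW(B) ⊇ FIRST(d) = {d}; new: +{d}
  S→A a S: FOLLOW(A) ⊇ FIRST(a) = {a}; new: +{a}
  S→a C: FOLLOW(C) ⊇ FOLLOW(S) ⊇ {$,d}; new: +{$,d}
  S→d B: FOLLOW(B) ⊇ FOLLOW(S) ⊇ {$,d}; new: +{$}
  S: {$,d}  A: {a}  B: {$,d}  C: {$,d}
[2] done
  S: {$,d}  A: {a}  B: {$,d}  C: {$,d}

FOLLOW(A) = ["a"]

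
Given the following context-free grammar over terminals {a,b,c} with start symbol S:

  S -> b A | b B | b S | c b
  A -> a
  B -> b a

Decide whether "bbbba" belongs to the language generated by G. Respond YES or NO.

CNF form of G:
  S -> T0 A | T0 B | T0 S | T2 T0
  A -> a
  B -> T0 T1
  T0 -> b
  T1 -> a
  T2 -> c

CYK table (by increasing span):
  cell(0,0) b: {T0}  orig:{}
  cell(1,1) b: {T0}  orig:{}
  cell(2,2) b: {T0}  orig:{}
  cell(3,3) b: {T0}  orig:{}
  cell(4,4) a: {A,T1}  orig:{A}
  cell(0,1) bb: ∅
  cell(1,2) bb: ∅
  cell(2,3) bb: ∅
  cell(3,4) ba: {B,S}
  cell(0,2) bbb: ∅
  cell(1,3) bbb: ∅
  cell(2,4) bba: {S}
  cell(0,3) bbbb: ∅
  cell(1,4) bbba: {S}
  cell(0,4) bbbba: {S}

S ∈ T[0,4] ⇒ YES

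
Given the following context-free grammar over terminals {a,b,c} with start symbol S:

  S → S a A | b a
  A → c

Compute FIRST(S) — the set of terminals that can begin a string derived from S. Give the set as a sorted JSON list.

FIRST iteration:
pass 1:
  A via A→c: +{c}
  S via S→b a: +{b}
  FIRST[S]={b}  FIRST[A]={c}
pass 2: done
  FIRST[S]={b}  FIRST[A]={c}

FIRST(S) = ["b"]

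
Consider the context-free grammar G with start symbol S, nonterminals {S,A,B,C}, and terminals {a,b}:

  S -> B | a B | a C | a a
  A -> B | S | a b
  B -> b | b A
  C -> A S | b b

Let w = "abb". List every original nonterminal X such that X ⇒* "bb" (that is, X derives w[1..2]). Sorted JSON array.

CNF form of G:
  S -> T0 B | T0 C | T0 T0 | T1 A | b
  A -> T0 B | T0 C | T0 T0 | T0 T1 | T1 A | b
  B -> T1 A | b
  C -> A S | T1 T1
  T0 -> a
  T1 -> b

CYK fill (cells [i..j] with 1 ≤ i ≤ j ≤ 2 only):
  cell(1,1) b: {A,B,S,T1}  orig:{A,B,S}
  cell(2,2) b: {A,B,S,T1}  orig:{A,B,S}
  cell(1,2) bb: {A,B,C,S}

Original NTs in T[1,2] deriving "bb": ["A", "B", "C", "S"]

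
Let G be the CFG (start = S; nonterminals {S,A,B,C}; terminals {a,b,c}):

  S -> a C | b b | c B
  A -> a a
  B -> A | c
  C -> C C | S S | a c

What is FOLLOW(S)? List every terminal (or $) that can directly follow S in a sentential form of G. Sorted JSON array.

Compute FIRST by fixpoint:
round 1:
  A via A→a a: +{a}
  B via B→A: +{a}
  B via B→c: +{c}
  C via C→a c: +{a}
  S via S→a C: +{a}
  S via S→b b: +{b}
  S via S→c B: +{c}
  FIRST(S)={a,b,c}  FIRST(A)={a}  FIRST(B)={a,c}  FIRST(C)={a}
round 2:
  C via C→S S: +{b,c}
  FIRST(S)={a,b,c}  FIRST(A)={a}  FIRST(B)={a,c}  FIRST(C)={a,b,c}
round 3: (no change)
  FIRST(S)={a,b,c}  FIRST(A)={a}  FIRST(B)={a,c}  FIRST(C)={a,b,c}

FOLLOW sets:
seed FOLLOW(S) with $
round 1:
  C→C C: FOLLOW(C) ⊇ FIRST(C) = {a,b,c}; new: +{a,b,c}
  C→S S: FOLLOW(S) ⊇ FIRST(S) = {a,b,c}; new: +{a,b,c}
  S→a C: FOLLOW(C) ⊇ FOLLOW(S) ⊇ {$,a,b,c}; new: +{$}
  S→c B: FOLLOW(B) ⊇ FOLLOW(S) ⊇ {$,a,b,c}; new: +{$,a,b,c}
  FOLLOW[S]={$,a,b,c}  FOLLOW[A]={}  FOLLOW[B]={$,a,b,c}  FOLLOW[C]={$,a,b,c}
round 2:
  B→A: FOLLOW(A) ⊇ FOLLOW(B) ⊇ {$,a,b,c}; new: +{$,a,b,c}
  FOLLOW[S]={$,a,b,c}  FOLLOW[A]={$,a,b,c}  FOLLOW[B]={$,a,b,c}  FOLLOW[C]={$,a,b,c}
round 3: (no change)
  FOLLOW[S]={$,a,b,c}  FOLLOW[A]={$,a,b,c}  FOLLOW[B]={$,a,b,c}  FOLLOW[C]={$,a,b,c}

FOLLOW(S) = ["$", "a", "b", "c"]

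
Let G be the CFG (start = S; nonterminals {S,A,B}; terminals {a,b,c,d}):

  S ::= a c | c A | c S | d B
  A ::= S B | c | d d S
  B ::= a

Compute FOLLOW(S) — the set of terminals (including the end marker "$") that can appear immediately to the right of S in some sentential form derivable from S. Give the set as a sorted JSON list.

FIRST iteration:
round 1:
  A via A→c: +{c}
  A via A→d d S: +{d}
  B via B→a: +{a}
  S via S→a c: +{a}
  S via S→c A: +{c}
  S via S→d B: +{d}
  FIRST(S)={a,c,d}  FIRST(A)={c,d}  FIRST(B)={a}
round 2:
  A via A→S B: +{a}
  FIRST(S)={a,c,d}  FIRST(A)={a,c,d}  FIRST(B)={a}
round 3: — fixpoint
  FIRST(S)={a,c,d}  FIRST(A)={a,c,d}  FIRST(B)={a}

FOLLOW sets:
FOLLOW(S) := {$}
iter 1:
  A→S B: FOLLOW(S) ⊇ FIRST(B) = {a}; new: +{a}
  S→c A: FOLLOW(A) ⊇ FOLLOW(S) ⊇ {$,a}; new: +{$,a}
  S→d B: FOLLOW(B) ⊇ FOLLOW(S) ⊇ {$,a}; new: +{$,a}
  S: {$,a}  A: {$,a}  B: {$,a}
iter 2: (no change)
  S: {$,a}  A: {$,a}  B: {$,a}

FOLLOW(S) = ["$", "a"]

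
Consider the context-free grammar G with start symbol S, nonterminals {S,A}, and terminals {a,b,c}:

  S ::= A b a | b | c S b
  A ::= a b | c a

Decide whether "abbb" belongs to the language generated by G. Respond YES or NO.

CNF form of G:
  S -> A X3 | T2 X4 | b
  A -> T0 T1 | T2 T0
  T0 -> a
  T1 -> b
  T2 -> c
  X3 -> T1 T0
  X4 -> S T1

Fill CYK table bottom-up:
  T[0,0] 'a' = {T0}  orig:{}
  T[1,1] 'b' = {S,T1}  orig:{S}
  T[2,2] 'b' = {S,T1}  orig:{S}
  T[3,3] 'b' = {S,T1}  orig:{S}
  T[0,1] 'ab' = {A}
  T[1,2] 'bb' = {X4}  orig:{}
  T[2,3] 'bb' = {X4}  orig:{}
  T[0,2] 'abb' = ∅
  T[1,3] 'bbb' = ∅
  T[0,3] 'abbb' = ∅

S ∉ T[0,3] ⇒ NO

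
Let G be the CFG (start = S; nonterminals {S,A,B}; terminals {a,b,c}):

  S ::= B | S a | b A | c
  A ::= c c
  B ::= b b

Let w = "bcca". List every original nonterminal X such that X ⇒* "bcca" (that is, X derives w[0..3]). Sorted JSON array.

Convert to CNF:
  S -> S T2 | T1 A | T1 T1 | c
  A -> T0 T0
  B -> T1 T1
  T0 -> c
  T1 -> b
  T2 -> a

CYK table (by increasing span) — only the sub-triangle for w[0..3]:
  [0..0]={T1}  "b"  orig:{}
  [1..1]={S,T0}  "c"  orig:{S}
  [2..2]={S,T0}  "c"  orig:{S}
  [3..3]={T2}  "a"  orig:{}
  [0..1]=∅  "bc"
  [1..2]={A}  "cc"
  [2..3]={S}  "ca"
  [0..2]={S}  "bcc"
  [1..3]=∅  "cca"
  [0..3]={S}  "bcca"

Original NTs in T[0,3] deriving "bcca": ["S"]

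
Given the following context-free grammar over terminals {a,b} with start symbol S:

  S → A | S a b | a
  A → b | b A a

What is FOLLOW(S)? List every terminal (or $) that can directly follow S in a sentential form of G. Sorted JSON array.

FIRST iteration:
round 1:
  A via A→b: +{b}
  S via S→A: +{b}
  S via S→a: +{a}
  FIRST[S]={a,b}  FIRST[A]={b}
round 2: (stable)
  FIRST[S]={a,b}  FIRST[A]={b}

FOLLOW sets:
FOLLOW(S) := {$}
[1]
  A→b A a: FOLLOW(A) ⊇ FIRST(a) = {a}; new: +{a}
  S→A: FOLLOW(A) ⊇ FOLLOW(S) ⊇ {$}; new: +{$}
  S→S a b: FOLLOW(S) ⊇ FIRST(a) = {a}; new: +{a}
  S: {$,a}  A: {$,a}
[2] done
  S: {$,a}  A: {$,a}

FOLLOW(S) = ["$", "a"]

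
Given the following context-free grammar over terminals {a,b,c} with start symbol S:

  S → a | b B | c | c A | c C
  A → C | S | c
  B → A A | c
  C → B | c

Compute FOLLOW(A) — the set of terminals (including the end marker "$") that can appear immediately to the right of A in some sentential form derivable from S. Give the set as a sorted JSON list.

FIRST sets, iterate to fixpoint:
iter 1:
  A via A→c: +{c}
  B via B→A A: +{c}
  C via C→B: +{c}
  S via S→a: +{a}
  S via S→b B: +{b}
  S via S→c: +{c}
  FIRST(S)={a,b,c}  FIRST(A)={c}  FIRST(B)={c}  FIRST(C)={c}
iter 2:
  A via A→S: +{a,b}
  B via B→A A: +{a,b}
  C via C→B: +{a,b}
  FIRST(S)={a,b,c}  FIRST(A)={a,b,c}  FIRST(B)={a,b,c}  FIRST(C)={a,b,c}
iter 3: done
  FIRST(S)={a,b,c}  FIRST(A)={a,b,c}  FIRST(B)={a,b,c}  FIRST(C)={a,b,c}

FOLLOW iteration:
FOLLOW(S) := {$}
round 1:
  B→A A: FOLLOW(A) ⊇ FIRST(A) = {a,b,c}; new: +{a,b,c}
  S→b B: FOLLOW(B) ⊇ FOLLOW(S) ⊇ {$}; new: +{$}
  S→c A: FOLLOW(A) ⊇ FOLLOW(S) ⊇ {$}; new: +{$}
  S→c C: FOLLOW(C) ⊇ FOLLOW(S) ⊇ {$}; new: +{$}
  S: {$}  A: {$,a,b,c}  B: {$}  C: {$}
round 2:
  A→C: FOLLOW(C) ⊇ FOLLOW(A) ⊇ {$,a,b,c}; new: +{a,b,c}
  A→S: FOLLOW(S) ⊇ FOLLOW(A) ⊇ {$,a,b,c}; new: +{a,b,c}
  C→B: FOLLOW(B) ⊇ FOLLOW(C) ⊇ {$,a,b,c}; new: +{a,b,c}
  S: {$,a,b,c}  A: {$,a,b,c}  B: {$,a,b,c}  C: {$,a,b,c}
round 3: (stable)
  S: {$,a,b,c}  A: {$,a,b,c}  B: {$,a,b,c}  C: {$,a,b,c}

FOLLOW(A) = ["$", "a", "b", "c"]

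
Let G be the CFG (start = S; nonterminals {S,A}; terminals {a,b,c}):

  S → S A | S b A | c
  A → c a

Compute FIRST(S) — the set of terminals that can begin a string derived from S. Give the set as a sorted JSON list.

Compute FIRST by fixpoint:
iter 1:
  A via A→c a: +{c}
  S via S→c: +{c}
  FIRST[S]={c}  FIRST[A]={c}
iter 2: (no change)
  FIRST[S]={c}  FIRST[A]={c}

FIRST(S) = ["c"]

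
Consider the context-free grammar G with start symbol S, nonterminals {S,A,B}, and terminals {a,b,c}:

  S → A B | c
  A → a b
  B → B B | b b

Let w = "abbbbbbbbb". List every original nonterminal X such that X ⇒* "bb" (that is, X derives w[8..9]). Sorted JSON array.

Convert to CNF:
  S -> A B | c
  A -> T0 T1
  B -> B B | T1 T1
  T0 -> a
  T1 -> b

CYK table (by increasing span) — only the sub-triangle for w[8..9]:
  [8..8]={T1}  "b"  orig:{}
  [9..9]={T1}  "b"  orig:{}
  [8..9]={B}  "bb"

Original NTs in T[8,9] deriving "bb": ["B"]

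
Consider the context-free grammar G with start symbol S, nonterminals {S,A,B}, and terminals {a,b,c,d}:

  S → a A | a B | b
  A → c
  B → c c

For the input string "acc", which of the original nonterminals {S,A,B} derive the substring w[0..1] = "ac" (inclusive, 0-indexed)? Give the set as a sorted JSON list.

CNF form of G:
  S -> T1 A | T1 B | b
  A -> c
  B -> T0 T0
  T0 -> c
  T1 -> a

CYK table (by increasing span) — only the sub-triangle for w[0..1]:
  cell(0,0) a: {T1}  orig:{}
  cell(1,1) c: {A,T0}  orig:{A}
  cell(0,1) ac: {S}

Original NTs in T[0,1] deriving "ac": ["S"]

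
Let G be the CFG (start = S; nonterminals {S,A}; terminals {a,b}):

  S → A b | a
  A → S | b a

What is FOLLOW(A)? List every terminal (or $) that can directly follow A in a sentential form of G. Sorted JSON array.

Compute FIRST by fixpoint:
round 1:
  A via A→b a: +{b}
  S via S→A b: +{b}
  S via S→a: +{a}
  FIRST(S)={a,b}  FIRST(A)={b}
round 2:
  A via A→S: +{a}
  FIRST(S)={a,b}  FIRST(A)={a,b}
round 3: done
  FIRST(S)={a,b}  FIRST(A)={a,b}

FOLLOW sets:
initialize: $ ∈ FOLLOW(S)
pass 1:
  S→A b: FOLLOW(A) ⊇ FIRST(b) = {b}; new: +{b}
  FOLLOW(S)={$}  FOLLOW(A)={b}
pass 2:
  A→S: FOLLOW(S) ⊇ FOLLOW(A) ⊇ {b}; new: +{b}
  FOLLOW(S)={$,b}  FOLLOW(A)={b}
pass 3: (no change)
  FOLLOW(S)={$,b}  FOLLOW(A)={b}

FOLLOW(A) = ["b"]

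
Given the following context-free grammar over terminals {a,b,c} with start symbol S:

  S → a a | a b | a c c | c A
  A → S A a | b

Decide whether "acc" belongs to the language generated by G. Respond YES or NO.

CNF form of G:
  S -> T0 T0 | T0 T1 | T0 X4 | T2 A
  A -> S X3 | b
  T0 -> a
  T1 -> b
  T2 -> c
  X3 -> A T0
  X4 -> T2 T2

Fill CYK table bottom-up:
  cell(0,0) a: {T0}  orig:{}
  cell(1,1) c: {T2}  orig:{}
  cell(2,2) c: {T2}  orig:{}
  cell(0,1) ac: ∅
  cell(1,2) cc: {X4}  orig:{}
  cell(0,2) acc: {S}

S ∈ T[0,2] ⇒ YES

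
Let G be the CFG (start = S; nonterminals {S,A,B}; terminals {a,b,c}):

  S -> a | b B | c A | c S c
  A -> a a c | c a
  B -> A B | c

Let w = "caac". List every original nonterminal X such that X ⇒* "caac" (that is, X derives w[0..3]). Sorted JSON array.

CNF form of G:
  S -> T1 A | T1 X4 | T2 B | a
  A -> T0 X3 | T1 T0
  B -> A B | c
  T0 -> a
  T1 -> c
  T2 -> b
  X3 -> T0 T1
  X4 -> S T1

CYK table (by increasing span) (cells [i..j] with 0 ≤ i ≤ j ≤ 3 only):
  [0..0]={B,T1}  "c"  orig:{B}
  [1..1]={S,T0}  "a"  orig:{S}
  [2..2]={S,T0}  "a"  orig:{S}
  [3..3]={B,T1}  "c"  orig:{B}
  [0..1]={A}  "ca"
  [1..2]=∅  "aa"
  [2..3]={X3,X4}  "ac"  orig:{}
  [0..2]=∅  "caa"
  [1..3]={A}  "aac"
  [0..3]={S}  "caac"

Original NTs in T[0,3] deriving "caac": ["S"]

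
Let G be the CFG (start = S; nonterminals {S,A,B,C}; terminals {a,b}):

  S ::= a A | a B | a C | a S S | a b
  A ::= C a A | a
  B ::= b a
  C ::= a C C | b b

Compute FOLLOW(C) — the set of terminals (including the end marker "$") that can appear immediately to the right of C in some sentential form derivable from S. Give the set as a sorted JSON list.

FIRST sets, iterate to fixpoint:
pass 1:
  A via A→a: +{a}
  B via B→b a: +{b}
  C via C→a C C: +{a}
  C via C→b b: +{b}
  S via S→a A: +{a}
  S: {a}  A: {a}  B: {b}  C: {a,b}
pass 2:
  A via A→C a A: +{b}
  S: {a}  A: {a,b}  B: {b}  C: {a,b}
pass 3: — fixpoint
  S: {a}  A: {a,b}  B: {b}  C: {a,b}

FOLLOW iteration:
seed FOLLOW(S) with $
iter 1:
  A→C a A: FOLLOW(C) ⊇ FIRST(a) = {a}; new: +{a}
  C→a C C: FOLLOW(C) ⊇ FIRST(C) = {a,b}; new: +{b}
  S→a A: FOLLOW(A) ⊇ FOLLOW(S) ⊇ {$}; new: +{$}
  S→a B: FOLLOW(B) ⊇ FOLLOW(S) ⊇ {$}; new: +{$}
  S→a C: FOLLOW(C) ⊇ FOLLOW(S) ⊇ {$}; new: +{$}
  S→a S S: FOLLOW(S) ⊇ FIRST(S) = {a}; new: +{a}
  FOLLOW(S)={$,a}  FOLLOW(A)={$}  FOLLOW(B)={$}  FOLLOW(C)={$,a,b}
iter 2:
  S→a A: FOLLOW(A) ⊇ FOLLOW(S) ⊇ {$,a}; new: +{a}
  S→a B: FOLLOW(B) ⊇ FOLLOW(S) ⊇ {$,a}; new: +{a}
  FOLLOW(S)={$,a}  FOLLOW(A)={$,a}  FOLLOW(B)={$,a}  FOLLOW(C)={$,a,b}
iter 3: (no change)
  FOLLOW(S)={$,a}  FOLLOW(A)={$,a}  FOLLOW(B)={$,a}  FOLLOW(C)={$,a,b}

FOLLOW(C) = ["$", "a", "b"]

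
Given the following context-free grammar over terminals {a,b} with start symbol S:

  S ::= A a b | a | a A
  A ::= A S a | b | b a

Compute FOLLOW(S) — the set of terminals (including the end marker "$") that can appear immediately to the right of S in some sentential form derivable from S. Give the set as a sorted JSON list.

FIRST sets, iterate to fixpoint:
iter 1:
  A via A→b: +{b}
  S via S→A a b: +{b}
  S via S→a: +{a}
  FIRST[S]={a,b}  FIRST[A]={b}
iter 2: (no change)
  FIRST[S]={a,b}  FIRST[A]={b}

FOLLOW iteration:
seed FOLLOW(S) with $
pass 1:
  A→A S a: FOLLOW(A) ⊇ FIRST(S) = {a,b}; new: +{a,b}
  A→A S a: FOLLOW(S) ⊇ FIRST(a) = {a}; new: +{a}
  S→a A: FOLLOW(A) ⊇ FOLLOW(S) ⊇ {$,a}; new: +{$}
  S: {$,a}  A: {$,a,b}
pass 2: — fixpoint
  S: {$,a}  A: {$,a,b}

FOLLOW(S) = ["$", "a"]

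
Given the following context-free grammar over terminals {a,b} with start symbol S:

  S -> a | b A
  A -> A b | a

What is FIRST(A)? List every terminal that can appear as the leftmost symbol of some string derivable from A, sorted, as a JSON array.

Compute FIRST by fixpoint:
round 1:
  A via A→a: +{a}
  S via S→a: +{a}
  S via S→b A: +{b}
  FIRST(S)={a,b}  FIRST(A)={a}
round 2: (stable)
  FIRST(S)={a,b}  FIRST(A)={a}

FIRST(A) = ["a"]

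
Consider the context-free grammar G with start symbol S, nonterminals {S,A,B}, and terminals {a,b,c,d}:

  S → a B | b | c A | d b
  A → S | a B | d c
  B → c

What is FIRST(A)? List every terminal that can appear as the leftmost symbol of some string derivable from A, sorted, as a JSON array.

FIRST iteration:
pass 1:
  A via A→a B: +{a}
  A via A→d c: +{d}
  B via B→c: +{c}
  S via S→a B: +{a}
  S via S→b: +{b}
  S via S→c A: +{c}
  S via S→d b: +{d}
  FIRST[S]={a,b,c,d}  FIRST[A]={a,d}  FIRST[B]={c}
pass 2:
  A via A→S: +{b,c}
  FIRST[S]={a,b,c,d}  FIRST[A]={a,b,c,d}  FIRST[B]={c}
pass 3: (no change)
  FIRST[S]={a,b,c,d}  FIRST[A]={a,b,c,d}  FIRST[B]={c}

FIRST(A) = ["a", "b", "c", "d"]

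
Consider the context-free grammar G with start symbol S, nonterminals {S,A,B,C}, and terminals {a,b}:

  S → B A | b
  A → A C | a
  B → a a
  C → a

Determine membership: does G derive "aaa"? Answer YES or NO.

CNF form of G:
  S -> B A | b
  A -> A C | a
  B -> T0 T0
  C -> a
  T0 -> a

CYK table (by increasing span):
  T[0,0] 'a' = {A,C,T0}  orig:{A,C}
  T[1,1] 'a' = {A,C,T0}  orig:{A,C}
  T[2,2] 'a' = {A,C,T0}  orig:{A,C}
  T[0,1] 'aa' = {A,B}
  T[1,2] 'aa' = {A,B}
  T[0,2] 'aaa' = {A,S}

S ∈ T[0,2] ⇒ YES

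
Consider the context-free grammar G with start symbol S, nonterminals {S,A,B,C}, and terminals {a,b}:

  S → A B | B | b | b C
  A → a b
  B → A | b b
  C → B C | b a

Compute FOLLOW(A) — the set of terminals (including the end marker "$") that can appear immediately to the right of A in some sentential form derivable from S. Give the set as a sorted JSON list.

FIRST sets, iterate to fixpoint:
pass 1:
  A via A→a b: +{a}
  B via B→A: +{a}
  B via B→b b: +{b}
  C via C→B C: +{a,b}
  S via S→A B: +{a}
  S via S→B: +{b}
  S: {a,b}  A: {a}  B: {a,b}  C: {a,b}
pass 2: done
  S: {a,b}  A: {a}  B: {a,b}  C: {a,b}

Compute FOLLOW by fixpoint:
initialize: $ ∈ FOLLOW(S)
iter 1:
  C→B C: FOLLOW(B) ⊇ FIRST(C) = {a,b}; new: +{a,b}
  S→A B: FOLLOW(A) ⊇ FIRST(B) = {a,b}; new: +{a,b}
  S→A B: FOLLOW(B) ⊇ FOLLOW(S) ⊇ {$}; new: +{$}
  S→b C: FOLLOW(C) ⊇ FOLLOW(S) ⊇ {$}; new: +{$}
  S: {$}  A: {a,b}  B: {$,a,b}  C: {$}
iter 2:
  B→A: FOLLOW(A) ⊇ FOLLOW(B) ⊇ {$,a,b}; new: +{$}
  S: {$}  A: {$,a,b}  B: {$,a,b}  C: {$}
iter 3: (stable)
  S: {$}  A: {$,a,b}  B: {$,a,b}  C: {$}

FOLLOW(A) = ["$", "a", "b"]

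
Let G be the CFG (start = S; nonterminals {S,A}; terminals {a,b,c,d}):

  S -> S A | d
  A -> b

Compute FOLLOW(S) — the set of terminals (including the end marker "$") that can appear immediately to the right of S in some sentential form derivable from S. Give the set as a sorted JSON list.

FIRST iteration:
pass 1:
  A via A→b: +{b}
  S via S→d: +{d}
  FIRST(S)={d}  FIRST(A)={b}
pass 2: done
  FIRST(S)={d}  FIRST(A)={b}

Compute FOLLOW by fixpoint:
FOLLOW(S) := {$}
iter 1:
  S→S A: FOLLOW(S) ⊇ FIRST(A) = {b}; new: +{b}
  S→S A: FOLLOW(A) ⊇ FOLLOW(S) ⊇ {$,b}; new: +{$,b}
  FOLLOW[S]={$,b}  FOLLOW[A]={$,b}
iter 2: — fixpoint
  FOLLOW[S]={$,b}  FOLLOW[A]={$,b}

FOLLOW(S) = ["$", "b"]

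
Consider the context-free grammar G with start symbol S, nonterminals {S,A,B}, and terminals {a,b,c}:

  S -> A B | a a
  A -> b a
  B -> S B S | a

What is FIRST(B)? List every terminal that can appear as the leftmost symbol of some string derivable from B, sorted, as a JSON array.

FIRST sets, iterate to fixpoint:
round 1:
  A via A→b a: +{b}
  B via B→a: +{a}
  S via S→A B: +{b}
  S via S→a a: +{a}
  FIRST(S)={a,b}  FIRST(A)={b}  FIRST(B)={a}
round 2:
  B via B→S B S: +{b}
  FIRST(S)={a,b}  FIRST(A)={b}  FIRST(B)={a,b}
round 3: done
  FIRST(S)={a,b}  FIRST(A)={b}  FIRST(B)={a,b}

FIRST(B) = ["a", "b"]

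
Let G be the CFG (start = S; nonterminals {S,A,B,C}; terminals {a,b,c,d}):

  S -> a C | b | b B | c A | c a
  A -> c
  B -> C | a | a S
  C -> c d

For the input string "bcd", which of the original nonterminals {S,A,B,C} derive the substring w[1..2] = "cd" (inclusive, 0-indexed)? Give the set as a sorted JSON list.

CNF form of G:
  S -> T0 C | T1 A | T1 T0 | T3 B | b
  A -> c
  B -> T0 S | T1 T2 | a
  C -> T1 T2
  T0 -> a
  T1 -> c
  T2 -> d
  T3 -> b

Fill CYK table bottom-up, restricted to cells inside w[1..2]:
  cell(1,1) c: {A,T1}  orig:{A}
  cell(2,2) d: {T2}  orig:{}
  cell(1,2) cd: {B,C}

Original NTs in T[1,2] deriving "cd": ["B", "C"]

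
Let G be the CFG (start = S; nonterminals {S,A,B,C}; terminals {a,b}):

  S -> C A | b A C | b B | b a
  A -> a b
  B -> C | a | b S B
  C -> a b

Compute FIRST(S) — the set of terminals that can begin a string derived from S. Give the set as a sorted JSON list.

FIRST sets, iterate to fixpoint:
iter 1:
  A via A→a b: +{a}
  B via B→a: +{a}
  B via B→b S B: +{b}
  C via C→a b: +{a}
  S via S→C A: +{a}
  S via S→b A C: +{b}
  FIRST(S)={a,b}  FIRST(A)={a}  FIRST(B)={a,b}  FIRST(C)={a}
iter 2: done
  FIRST(S)={a,b}  FIRST(A)={a}  FIRST(B)={a,b}  FIRST(C)={a}

FIRST(S) = ["a", "b"]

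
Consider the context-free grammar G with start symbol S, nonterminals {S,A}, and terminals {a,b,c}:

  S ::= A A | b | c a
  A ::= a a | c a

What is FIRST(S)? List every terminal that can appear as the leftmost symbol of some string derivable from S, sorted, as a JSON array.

Compute FIRST by fixpoint:
iter 1:
  A via A→a a: +{a}
  A via A→c a: +{c}
  S via S→A A: +{a,c}
  S via S→b: +{b}
  FIRST[S]={a,b,c}  FIRST[A]={a,c}
iter 2: — fixpoint
  FIRST[S]={a,b,c}  FIRST[A]={a,c}

FIRST(S) = ["a", "b", "c"]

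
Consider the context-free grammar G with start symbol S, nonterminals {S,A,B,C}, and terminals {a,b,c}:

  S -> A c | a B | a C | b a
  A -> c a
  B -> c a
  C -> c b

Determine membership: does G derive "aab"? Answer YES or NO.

CNF form of G:
  S -> A T0 | T1 B | T1 C | T2 T1
  A -> T0 T1
  B -> T0 T1
  C -> T0 T2
  T0 -> c
  T1 -> a
  T2 -> b

Fill CYK table bottom-up:
  cell(0,0) a: {T1}  orig:{}
  cell(1,1) a: {T1}  orig:{}
  cell(2,2) b: {T2}  orig:{}
  cell(0,1) aa: ∅
  cell(1,2) ab: ∅
  cell(0,2) aab: ∅

S ∉ T[0,2] ⇒ NO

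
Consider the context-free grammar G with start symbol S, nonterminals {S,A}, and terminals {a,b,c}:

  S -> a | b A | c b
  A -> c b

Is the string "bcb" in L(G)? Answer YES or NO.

Convert to CNF:
  S -> T0 T1 | T1 A | a
  A -> T0 T1
  T0 -> c
  T1 -> b

CYK table (by increasing span):
  [0..0]={T1}  "b"  orig:{}
  [1..1]={T0}  "c"  orig:{}
  [2..2]={T1}  "b"  orig:{}
  [0..1]=∅  "bc"
  [1..2]={A,S}  "cb"
  [0..2]={S}  "bcb"

S ∈ T[0,2] ⇒ YES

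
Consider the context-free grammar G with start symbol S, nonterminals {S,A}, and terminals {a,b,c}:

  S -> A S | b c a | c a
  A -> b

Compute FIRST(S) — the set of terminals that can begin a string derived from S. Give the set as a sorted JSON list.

Compute FIRST by fixpoint:
pass 1:
  A via A→b: +{b}
  S via S→A S: +{b}
  S via S→c a: +{c}
  FIRST(S)={b,c}  FIRST(A)={b}
pass 2: (no change)
  FIRST(S)={b,c}  FIRST(A)={b}

FIRST(S) = ["b", "c"]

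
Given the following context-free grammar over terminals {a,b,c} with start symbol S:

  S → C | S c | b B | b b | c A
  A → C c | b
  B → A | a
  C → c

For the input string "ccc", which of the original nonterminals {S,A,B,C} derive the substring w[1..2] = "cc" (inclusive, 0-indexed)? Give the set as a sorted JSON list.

Convert to CNF:
  S -> S T0 | T0 A | T1 B | T1 T1 | c
  A -> C T0 | b
  B -> C T0 | a | b
  C -> c
  T0 -> c
  T1 -> b

Fill CYK table bottom-up (cells [i..j] with 1 ≤ i ≤ j ≤ 2 only):
  cell(1,1) c: {C,S,T0}  orig:{C,S}
  cell(2,2) c: {C,S,T0}  orig:{C,S}
  cell(1,2) cc: {A,B,S}

Original NTs in T[1,2] deriving "cc": ["A", "B", "S"]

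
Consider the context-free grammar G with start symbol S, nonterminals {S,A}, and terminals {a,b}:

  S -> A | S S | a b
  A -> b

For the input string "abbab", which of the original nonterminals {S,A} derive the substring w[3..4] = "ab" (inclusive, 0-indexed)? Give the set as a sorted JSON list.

CNF form of G:
  S -> S S | T0 T1 | b
  A -> b
  T0 -> a
  T1 -> b

CYK table (by increasing span) (cells [i..j] with 3 ≤ i ≤ j ≤ 4 only):
  T[3,3] 'a' = {T0}  orig:{}
  T[4,4] 'b' = {A,S,T1}  orig:{A,S}
  T[3,4] 'ab' = {S}

Original NTs in T[3,4] deriving "ab": ["S"]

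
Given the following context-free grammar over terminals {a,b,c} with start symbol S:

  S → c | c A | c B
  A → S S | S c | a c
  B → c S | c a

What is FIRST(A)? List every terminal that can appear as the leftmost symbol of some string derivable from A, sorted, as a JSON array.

FIRST sets, iterate to fixpoint:
round 1:
  A via A→a c: +{a}
  B via B→c S: +{c}
  S via S→c: +{c}
  FIRST(S)={c}  FIRST(A)={a}  FIRST(B)={c}
round 2:
  A via A→S S: +{c}
  FIRST(S)={c}  FIRST(A)={a,c}  FIRST(B)={c}
round 3: (stable)
  FIRST(S)={c}  FIRST(A)={a,c}  FIRST(B)={c}

FIRST(A) = ["a", "c"]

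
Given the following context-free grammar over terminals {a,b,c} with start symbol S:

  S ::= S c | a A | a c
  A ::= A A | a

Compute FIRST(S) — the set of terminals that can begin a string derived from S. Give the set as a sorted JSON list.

FIRST sets, iterate to fixpoint:
iter 1:
  A via A→a: +{a}
  S via S→a A: +{a}
  FIRST[S]={a}  FIRST[A]={a}
iter 2: (no change)
  FIRST[S]={a}  FIRST[A]={a}

FIRST(S) = ["a"]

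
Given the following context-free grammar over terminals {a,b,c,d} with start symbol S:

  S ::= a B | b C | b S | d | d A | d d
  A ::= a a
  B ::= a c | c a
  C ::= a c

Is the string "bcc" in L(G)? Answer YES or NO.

CNF form of G:
  S -> T0 B | T2 C | T2 S | T3 A | T3 T3 | d
  A -> T0 T0
  B -> T0 T1 | T1 T0
  C -> T0 T1
  T0 -> a
  T1 -> c
  T2 -> b
  T3 -> d

CYK table (by increasing span):
  [0..0]={T2}  "b"  orig:{}
  [1..1]={T1}  "c"  orig:{}
  [2..2]={T1}  "c"  orig:{}
  [0..1]=∅  "bc"
  [1..2]=∅  "cc"
  [0..2]=∅  "bcc"

S ∉ T[0,2] ⇒ NO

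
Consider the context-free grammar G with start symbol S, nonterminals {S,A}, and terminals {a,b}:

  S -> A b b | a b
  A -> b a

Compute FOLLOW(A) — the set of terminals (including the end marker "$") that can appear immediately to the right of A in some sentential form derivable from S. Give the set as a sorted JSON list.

FIRST sets, iterate to fixpoint:
round 1:
  A via A→b a: +{b}
  S via S→A b b: +{b}
  S via S→a b: +{a}
  S: {a,b}  A: {b}
round 2: done
  S: {a,b}  A: {b}

Compute FOLLOW by fixpoint:
FOLLOW(S) := {$}
round 1:
  S→A b b: FOLLOW(A) ⊇ FIRST(b) = {b}; new: +{b}
  FOLLOW(S)={$}  FOLLOW(A)={b}
round 2: — fixpoint
  FOLLOW(S)={$}  FOLLOW(A)={b}

FOLLOW(A) = ["b"]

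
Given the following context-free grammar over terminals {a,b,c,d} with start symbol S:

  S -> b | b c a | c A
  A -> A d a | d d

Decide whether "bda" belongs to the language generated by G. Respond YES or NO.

CNF form of G:
  S -> T2 X5 | T3 A | b
  A -> A X4 | T0 T0
  T0 -> d
  T1 -> a
  T2 -> b
  T3 -> c
  X4 -> T0 T1
  X5 -> T3 T1

Fill CYK table bottom-up:
  cell(0,0) b: {S,T2}  orig:{S}
  cell(1,1) d: {T0}  orig:{}
  cell(2,2) a: {T1}  orig:{}
  cell(0,1) bd: ∅
  cell(1,2) da: {X4}  orig:{}
  cell(0,2) bda: ∅

S ∉ T[0,2] ⇒ NO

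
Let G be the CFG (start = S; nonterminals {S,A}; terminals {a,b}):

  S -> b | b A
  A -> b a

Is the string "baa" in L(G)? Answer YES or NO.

CNF form of G:
  S -> T0 A | b
  A -> T0 T1
  T0 -> b
  T1 -> a

Fill CYK table bottom-up:
  cell(0,0) b: {S,T0}  orig:{S}
  cell(1,1) a: {T1}  orig:{}
  cell(2,2) a: {T1}  orig:{}
  cell(0,1) ba: {A}
  cell(1,2) aa: ∅
  cell(0,2) baa: ∅

S ∉ T[0,2] ⇒ NO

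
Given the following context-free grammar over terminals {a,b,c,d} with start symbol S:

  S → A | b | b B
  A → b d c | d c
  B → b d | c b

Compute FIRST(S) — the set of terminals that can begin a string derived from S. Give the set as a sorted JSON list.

FIRST iteration:
[1]
  A via A→b d c: +{b}
  A via A→d c: +{d}
  B via B→b d: +{b}
  B via B→c b: +{c}
  S via S→A: +{b,d}
  FIRST(S)={b,d}  FIRST(A)={b,d}  FIRST(B)={b,c}
[2] (stable)
  FIRST(S)={b,d}  FIRST(A)={b,d}  FIRST(B)={b,c}

FIRST(S) = ["b", "d"]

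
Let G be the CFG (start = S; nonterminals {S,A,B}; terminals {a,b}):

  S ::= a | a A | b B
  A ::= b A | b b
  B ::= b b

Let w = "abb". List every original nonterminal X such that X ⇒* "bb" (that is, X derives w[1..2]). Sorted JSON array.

CNF form of G:
  S -> T0 B | T1 A | a
  A -> T0 A | T0 T0
  B -> T0 T0
  T0 -> b
  T1 -> a

CYK fill (cells [i..j] with 1 ≤ i ≤ j ≤ 2 only):
  [1..1]={T0}  "b"  orig:{}
  [2..2]={T0}  "b"  orig:{}
  [1..2]={A,B}  "bb"

Original NTs in T[1,2] deriving "bb": ["A", "B"]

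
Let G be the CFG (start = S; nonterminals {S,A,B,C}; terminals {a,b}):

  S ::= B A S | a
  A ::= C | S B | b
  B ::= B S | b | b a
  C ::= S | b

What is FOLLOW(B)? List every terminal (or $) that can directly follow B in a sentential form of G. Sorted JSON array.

Compute FIRST by fixpoint:
pass 1:
  A via A→b: +{b}
  B via B→b: +{b}
  C via C→b: +{b}
  S via S→B A S: +{b}
  S via S→a: +{a}
  S: {a,b}  A: {b}  B: {b}  C: {b}
pass 2:
  A via A→S B: +{a}
  C via C→S: +{a}
  S: {a,b}  A: {a,b}  B: {b}  C: {a,b}
pass 3: — fixpoint
  S: {a,b}  A: {a,b}  B: {b}  C: {a,b}

FOLLOW iteration:
FOLLOW(S) := {$}
iter 1:
  A→S B: FOLLOW(S) ⊇ FIRST(B) = {b}; new: +{b}
  B→B S: FOLLOW(B) ⊇ FIRST(S) = {a,b}; new: +{a,b}
  B→B S: FOLLOW(S) ⊇ FOLLOW(B) ⊇ {a,b}; new: +{a}
  S→B A S: FOLLOW(A) ⊇ FIRST(S) = {a,b}; new: +{a,b}
  S: {$,a,b}  A: {a,b}  B: {a,b}  C: {}
iter 2:
  A→C: FOLLOW(C) ⊇ FOLLOW(A) ⊇ {a,b}; new: +{a,b}
  S: {$,a,b}  A: {a,b}  B: {a,b}  C: {a,b}
iter 3: — fixpoint
  S: {$,a,b}  A: {a,b}  B: {a,b}  C: {a,b}

FOLLOW(B) = ["a", "b"]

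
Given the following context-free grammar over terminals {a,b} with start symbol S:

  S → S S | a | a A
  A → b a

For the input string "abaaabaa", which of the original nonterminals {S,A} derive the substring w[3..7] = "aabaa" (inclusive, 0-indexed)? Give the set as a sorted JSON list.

Convert to CNF:
  S -> S S | T1 A | a
  A -> T0 T1
  T0 -> b
  T1 -> a

Fill CYK table bottom-up, restricted to cells inside w[3..7]:
  T[3,3] 'a' = {S,T1}  orig:{S}
  T[4,4] 'a' = {S,T1}  orig:{S}
  T[5,5] 'b' = {T0}  orig:{}
  T[6,6] 'a' = {S,T1}  orig:{S}
  T[7,7] 'a' = {S,T1}  orig:{S}
  T[3,4] 'aa' = {S}
  T[4,5] 'ab' = ∅
  T[5,6] 'ba' = {A}
  T[6,7] 'aa' = {S}
  T[3,5] 'aab' = ∅
  T[4,6] 'aba' = {S}
  T[5,7] 'baa' = ∅
  T[3,6] 'aaba' = {S}
  T[4,7] 'abaa' = {S}
  T[3,7] 'aabaa' = {S}

Original NTs in T[3,7] deriving "aabaa": ["S"]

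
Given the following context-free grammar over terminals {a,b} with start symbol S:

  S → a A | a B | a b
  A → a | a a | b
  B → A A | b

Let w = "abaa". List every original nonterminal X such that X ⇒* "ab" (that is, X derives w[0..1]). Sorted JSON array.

CNF form of G:
  S -> T0 A | T0 B | T0 T1
  A -> T0 T0 | a | b
  B -> A A | b
  T0 -> a
  T1 -> b

Fill CYK table bottom-up — only the sub-triangle for w[0..1]:
  cell(0,0) a: {A,T0}  orig:{A}
  cell(1,1) b: {A,B,T1}  orig:{A,B}
  cell(0,1) ab: {B,S}

Original NTs in T[0,1] deriving "ab": ["B", "S"]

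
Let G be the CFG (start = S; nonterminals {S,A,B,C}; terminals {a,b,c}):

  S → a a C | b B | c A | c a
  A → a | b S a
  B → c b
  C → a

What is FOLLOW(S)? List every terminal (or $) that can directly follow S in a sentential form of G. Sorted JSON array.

FIRST iteration:
[1]
  A via A→a: +{a}
  A via A→b S a: +{b}
  B via B→c b: +{c}
  C via C→a: +{a}
  S via S→a a C: +{a}
  S via S→b B: +{b}
  S via S→c A: +{c}
  FIRST[S]={a,b,c}  FIRST[A]={a,b}  FIRST[B]={c}  FIRST[C]={a}
[2] (stable)
  FIRST[S]={a,b,c}  FIRST[A]={a,b}  FIRST[B]={c}  FIRST[C]={a}

FOLLOW iteration:
seed FOLLOW(S) with $
round 1:
  A→b S a: FOLLOW(S) ⊇ FIRST(a) = {a}; new: +{a}
  S→a a C: FOLLOW(C) ⊇ FOLLOW(S) ⊇ {$,a}; new: +{$,a}
  S→b B: FOLLOW(B) ⊇ FOLLOW(S) ⊇ {$,a}; new: +{$,a}
  S→c A: FOLLOW(A) ⊇ FOLLOW(S) ⊇ {$,a}; new: +{$,a}
  S: {$,a}  A: {$,a}  B: {$,a}  C: {$,a}
round 2: (no change)
  S: {$,a}  A: {$,a}  B: {$,a}  C: {$,a}

FOLLOW(S) = ["$", "a"]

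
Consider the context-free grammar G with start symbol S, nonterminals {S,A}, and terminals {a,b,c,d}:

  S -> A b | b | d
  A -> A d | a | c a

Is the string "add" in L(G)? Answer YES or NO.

Convert to CNF:
  S -> A T3 | b | d
  A -> A T0 | T1 T2 | a
  T0 -> d
  T1 -> c
  T2 -> a
  T3 -> b

Fill CYK table bottom-up:
  T[0,0] 'a' = {A,T2}  orig:{A}
  T[1,1] 'd' = {S,T0}  orig:{S}
  T[2,2] 'd' = {S,T0}  orig:{S}
  T[0,1] 'ad' = {A}
  T[1,2] 'dd' = ∅
  T[0,2] 'add' = {A}

S ∉ T[0,2] ⇒ NO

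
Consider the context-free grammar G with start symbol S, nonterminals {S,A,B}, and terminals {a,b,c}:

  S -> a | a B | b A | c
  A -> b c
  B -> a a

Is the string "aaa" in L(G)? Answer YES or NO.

CNF form of G:
  S -> T0 A | T2 B | a | c
  A -> T0 T1
  B -> T2 T2
  T0 -> b
  T1 -> c
  T2 -> a

CYK fill:
  cell(0,0) a: {S,T2}  orig:{S}
  cell(1,1) a: {S,T2}  orig:{S}
  cell(2,2) a: {S,T2}  orig:{S}
  cell(0,1) aa: {B}
  cell(1,2) aa: {B}
  cell(0,2) aaa: {S}

S ∈ T[0,2] ⇒ YES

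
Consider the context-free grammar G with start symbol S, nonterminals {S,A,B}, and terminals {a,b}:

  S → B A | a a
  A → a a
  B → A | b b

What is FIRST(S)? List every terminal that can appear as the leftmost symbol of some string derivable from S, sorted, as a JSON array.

FIRST iteration:
[1]
  A via A→a a: +{a}
  B via B→A: +{a}
  B via B→b b: +{b}
  S via S→B A: +{a,b}
  FIRST[S]={a,b}  FIRST[A]={a}  FIRST[B]={a,b}
[2] done
  FIRST[S]={a,b}  FIRST[A]={a}  FIRST[B]={a,b}

FIRST(S) = ["a", "b"]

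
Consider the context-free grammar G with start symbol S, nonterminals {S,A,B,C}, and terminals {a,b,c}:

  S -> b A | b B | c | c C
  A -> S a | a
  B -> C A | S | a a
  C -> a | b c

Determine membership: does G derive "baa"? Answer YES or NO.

CNF form of G:
  S -> T1 A | T1 B | T2 C | c
  A -> S T0 | a
  B -> C A | T0 T0 | T1 A | T1 B | T2 C | c
  C -> T1 T2 | a
  T0 -> a
  T1 -> b
  T2 -> c

CYK table (by increasing span):
  cell(0,0) b: {T1}  orig:{}
  cell(1,1) a: {A,C,T0}  orig:{A,C}
  cell(2,2) a: {A,C,T0}  orig:{A,C}
  cell(0,1) ba: {B,S}
  cell(1,2) aa: {B}
  cell(0,2) baa: {A,B,S}

S ∈ T[0,2] ⇒ YES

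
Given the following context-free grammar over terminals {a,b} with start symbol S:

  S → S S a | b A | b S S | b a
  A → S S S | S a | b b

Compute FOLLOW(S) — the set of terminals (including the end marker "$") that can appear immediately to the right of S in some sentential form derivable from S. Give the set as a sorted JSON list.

FIRST iteration:
[1]
  A via A→b b: +{b}
  S via S→b A: +{b}
  S: {b}  A: {b}
[2] done
  S: {b}  A: {b}

FOLLOW sets:
FOLLOW(S) := {$}
pass 1:
  A→S S S: FOLLOW(S) ⊇ FIRST(S) = {b}; new: +{b}
  A→S a: FOLLOW(S) ⊇ FIRST(a) = {a}; new: +{a}
  S→b A: FOLLOW(A) ⊇ FOLLOW(S) ⊇ {$,a,b}; new: +{$,a,b}
  FOLLOW(S)={$,a,b}  FOLLOW(A)={$,a,b}
pass 2: (stable)
  FOLLOW(S)={$,a,b}  FOLLOW(A)={$,a,b}

FOLLOW(S) = ["$", "a", "b"]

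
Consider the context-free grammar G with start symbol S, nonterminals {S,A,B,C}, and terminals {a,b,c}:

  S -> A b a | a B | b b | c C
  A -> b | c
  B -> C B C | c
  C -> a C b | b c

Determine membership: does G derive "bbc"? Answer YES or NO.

Convert to CNF:
  S -> A X5 | T0 B | T1 T1 | T2 C
  A -> b | c
  B -> C X3 | c
  C -> T0 X4 | T1 T2
  T0 -> a
  T1 -> b
  T2 -> c
  X3 -> B C
  X4 -> C T1
  X5 -> T1 T0

CYK table (by increasing span):
  [0..0]={A,T1}  "b"  orig:{A}
  [1..1]={A,T1}  "b"  orig:{A}
  [2..2]={A,B,T2}  "c"  orig:{A,B}
  [0..1]={S}  "bb"
  [1..2]={C}  "bc"
  [0..2]=∅  "bbc"

S ∉ T[0,2] ⇒ NO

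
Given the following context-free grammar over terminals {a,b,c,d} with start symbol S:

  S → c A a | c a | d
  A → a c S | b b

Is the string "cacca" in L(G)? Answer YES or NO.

Convert to CNF:
  S -> T1 T0 | T1 X4 | d
  A -> T0 X3 | T2 T2
  T0 -> a
  T1 -> c
  T2 -> b
  X3 -> T1 S
  X4 -> A T0

Fill CYK table bottom-up:
  cell(0,0) c: {T1}  orig:{}
  cell(1,1) a: {T0}  orig:{}
  cell(2,2) c: {T1}  orig:{}
  cell(3,3) c: {T1}  orig:{}
  cell(4,4) a: {T0}  orig:{}
  cell(0,1) ca: {S}
  cell(1,2) ac: ∅
  cell(2,3) cc: ∅
  cell(3,4) ca: {S}
  cell(0,2) cac: ∅
  cell(1,3) acc: ∅
  cell(2,4) cca: {X3}  orig:{}
  cell(0,3) cacc: ∅
  cell(1,4) acca: {A}
  cell(0,4) cacca: ∅

S ∉ T[0,4] ⇒ NO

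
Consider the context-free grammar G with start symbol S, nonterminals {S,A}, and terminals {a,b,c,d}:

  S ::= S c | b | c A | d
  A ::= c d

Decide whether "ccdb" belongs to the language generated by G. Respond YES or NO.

CNF form of G:
  S -> S T0 | T0 A | b | d
  A -> T0 T1
  T0 -> c
  T1 -> d

CYK table (by increasing span):
  cell(0,0) c: {T0}  orig:{}
  cell(1,1) c: {T0}  orig:{}
  cell(2,2) d: {S,T1}  orig:{S}
  cell(3,3) b: {S}
  cell(0,1) cc: ∅
  cell(1,2) cd: {A}
  cell(2,3) db: ∅
  cell(0,2) ccd: {S}
  cell(1,3) cdb: ∅
  cell(0,3) ccdb: ∅

S ∉ T[0,3] ⇒ NO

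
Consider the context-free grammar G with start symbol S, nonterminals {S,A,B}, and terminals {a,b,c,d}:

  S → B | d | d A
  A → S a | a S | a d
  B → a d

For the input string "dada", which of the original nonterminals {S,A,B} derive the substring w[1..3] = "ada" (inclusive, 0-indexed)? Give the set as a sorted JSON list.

CNF form of G:
  S -> T0 T1 | T1 A | d
  A -> S T0 | T0 S | T0 T1
  B -> T0 T1
  T0 -> a
  T1 -> d

Fill CYK table bottom-up — only the sub-triangle for w[1..3]:
  T[1,1] 'a' = {T0}  orig:{}
  T[2,2] 'd' = {S,T1}  orig:{S}
  T[3,3] 'a' = {T0}  orig:{}
  T[1,2] 'ad' = {A,B,S}
  T[2,3] 'da' = {A}
  T[1,3] 'ada' = {A}

Original NTs in T[1,3] deriving "ada": ["A"]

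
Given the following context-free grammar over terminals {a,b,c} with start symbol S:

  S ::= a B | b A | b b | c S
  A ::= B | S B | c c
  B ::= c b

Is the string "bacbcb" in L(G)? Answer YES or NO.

Convert to CNF:
  S -> T0 S | T1 A | T1 T1 | T2 B
  A -> S B | T0 T0 | T0 T1
  B -> T0 T1
  T0 -> c
  T1 -> b
  T2 -> a

Fill CYK table bottom-up:
  T[0,0] 'b' = {T1}  orig:{}
  T[1,1] 'a' = {T2}  orig:{}
  T[2,2] 'c' = {T0}  orig:{}
  T[3,3] 'b' = {T1}  orig:{}
  T[4,4] 'c' = {T0}  orig:{}
  T[5,5] 'b' = {T1}  orig:{}
  T[0,1] 'ba' = ∅
  T[1,2] 'ac' = ∅
  T[2,3] 'cb' = {A,B}
  T[3,4] 'bc' = ∅
  T[4,5] 'cb' = {A,B}
  T[0,2] 'bac' = ∅
  T[1,3] 'acb' = {S}
  T[2,4] 'cbc' = ∅
  T[3,5] 'bcb' = {S}
  T[0,3] 'bacb' = ∅
  T[1,4] 'acbc' = ∅
  T[2,5] 'cbcb' = {S}
  T[0,4] 'bacbc' = ∅
  T[1,5] 'acbcb' = {A}
  T[0,5] 'bacbcb' = {S}

S ∈ T[0,5] ⇒ YES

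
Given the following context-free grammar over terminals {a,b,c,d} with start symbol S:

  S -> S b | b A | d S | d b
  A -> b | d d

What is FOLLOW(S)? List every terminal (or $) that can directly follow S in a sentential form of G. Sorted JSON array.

FIRST sets, iterate to fixpoint:
pass 1:
  A via A→b: +{b}
  A via A→d d: +{d}
  S via S→b A: +{b}
  S via S→d S: +{d}
  FIRST[S]={b,d}  FIRST[A]={b,d}
pass 2: done
  FIRST[S]={b,d}  FIRST[A]={b,d}

FOLLOW sets:
FOLLOW(S) := {$}
round 1:
  S→S b: FOLLOW(S) ⊇ FIRST(b) = {b}; new: +{b}
  S→b A: FOLLOW(A) ⊇ FOLLOW(S) ⊇ {$,b}; new: +{$,b}
  S: {$,b}  A: {$,b}
round 2: — fixpoint
  S: {$,b}  A: {$,b}

FOLLOW(S) = ["$", "b"]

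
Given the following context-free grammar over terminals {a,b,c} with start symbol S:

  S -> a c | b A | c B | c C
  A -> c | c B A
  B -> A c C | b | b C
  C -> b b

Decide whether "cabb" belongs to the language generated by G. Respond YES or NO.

Convert to CNF:
  S -> T0 B | T0 C | T1 A | T2 T0
  A -> T0 X3 | c
  B -> A X4 | T1 C | b
  C -> T1 T1
  T0 -> c
  T1 -> b
  T2 -> a
  X3 -> B A
  X4 -> T0 C

Fill CYK table bottom-up:
  [0..0]={A,T0}  "c"  orig:{A}
  [1..1]={T2}  "a"  orig:{}
  [2..2]={B,T1}  "b"  orig:{B}
  [3..3]={B,T1}  "b"  orig:{B}
  [0..1]=∅  "ca"
  [1..2]=∅  "ab"
  [2..3]={C}  "bb"
  [0..2]=∅  "cab"
  [1..3]=∅  "abb"
  [0..3]=∅  "cabb"

S ∉ T[0,3] ⇒ NO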